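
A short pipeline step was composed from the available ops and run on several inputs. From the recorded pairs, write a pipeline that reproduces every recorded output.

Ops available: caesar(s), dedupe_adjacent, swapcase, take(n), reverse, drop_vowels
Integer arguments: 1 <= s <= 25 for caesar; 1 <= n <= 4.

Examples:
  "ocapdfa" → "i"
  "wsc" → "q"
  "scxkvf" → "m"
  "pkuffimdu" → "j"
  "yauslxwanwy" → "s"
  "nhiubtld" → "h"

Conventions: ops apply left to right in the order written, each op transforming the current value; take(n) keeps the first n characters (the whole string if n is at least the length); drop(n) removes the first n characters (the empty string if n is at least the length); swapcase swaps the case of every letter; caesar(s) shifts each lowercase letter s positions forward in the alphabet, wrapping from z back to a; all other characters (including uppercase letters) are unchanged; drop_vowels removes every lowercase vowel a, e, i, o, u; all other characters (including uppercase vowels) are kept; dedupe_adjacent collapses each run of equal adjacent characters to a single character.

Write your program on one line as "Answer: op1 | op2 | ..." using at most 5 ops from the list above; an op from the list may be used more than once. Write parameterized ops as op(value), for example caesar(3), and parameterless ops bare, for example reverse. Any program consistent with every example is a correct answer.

dedupe_adjacent | caesar(20) | take(4) | take(3) | take(1)

Check, running the answer program on each example:
  "ocapdfa" -> "ocapdfa" -> "iwujxzu" -> "iwuj" -> "iwu" -> "i"
  "wsc" -> "wsc" -> "qmw" -> "qmw" -> "qmw" -> "q"
  "scxkvf" -> "scxkvf" -> "mwrepz" -> "mwre" -> "mwr" -> "m"
  "pkuffimdu" -> "pkufimdu" -> "jeozcgxo" -> "jeoz" -> "jeo" -> "j"
  "yauslxwanwy" -> "yauslxwanwy" -> "suomfrquhqs" -> "suom" -> "suo" -> "s"
  "nhiubtld" -> "nhiubtld" -> "hbcovnfx" -> "hbco" -> "hbc" -> "h"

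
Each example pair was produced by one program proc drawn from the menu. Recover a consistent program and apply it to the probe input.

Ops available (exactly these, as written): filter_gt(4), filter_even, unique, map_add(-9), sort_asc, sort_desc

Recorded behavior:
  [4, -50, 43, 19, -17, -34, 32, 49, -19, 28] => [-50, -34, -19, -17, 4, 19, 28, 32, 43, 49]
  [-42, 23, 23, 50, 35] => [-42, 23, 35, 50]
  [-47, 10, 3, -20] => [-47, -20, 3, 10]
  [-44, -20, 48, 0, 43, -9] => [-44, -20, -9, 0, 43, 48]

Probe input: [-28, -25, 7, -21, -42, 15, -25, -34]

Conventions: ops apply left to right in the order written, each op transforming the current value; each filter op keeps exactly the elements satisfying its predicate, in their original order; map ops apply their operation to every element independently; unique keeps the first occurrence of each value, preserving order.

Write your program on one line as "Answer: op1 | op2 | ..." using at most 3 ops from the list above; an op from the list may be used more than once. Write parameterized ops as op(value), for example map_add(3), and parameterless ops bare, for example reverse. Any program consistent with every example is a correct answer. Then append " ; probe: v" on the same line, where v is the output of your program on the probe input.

sort_desc | sort_asc | unique ; probe: [-42, -34, -28, -25, -21, 7, 15]

Check, running the answer program on each example:
  [4, -50, 43, 19, -17, -34, 32, 49, -19, 28] -> [49, 43, 32, 28, 19, 4, -17, -19, -34, -50] -> [-50, -34, -19, -17, 4, 19, 28, 32, 43, 49] -> [-50, -34, -19, -17, 4, 19, 28, 32, 43, 49]
  [-42, 23, 23, 50, 35] -> [50, 35, 23, 23, -42] -> [-42, 23, 23, 35, 50] -> [-42, 23, 35, 50]
  [-47, 10, 3, -20] -> [10, 3, -20, -47] -> [-47, -20, 3, 10] -> [-47, -20, 3, 10]
  [-44, -20, 48, 0, 43, -9] -> [48, 43, 0, -9, -20, -44] -> [-44, -20, -9, 0, 43, 48] -> [-44, -20, -9, 0, 43, 48]
  probe: [-28, -25, 7, -21, -42, 15, -25, -34] -> [15, 7, -21, -25, -25, -28, -34, -42] -> [-42, -34, -28, -25, -25, -21, 7, 15] -> [-42, -34, -28, -25, -21, 7, 15]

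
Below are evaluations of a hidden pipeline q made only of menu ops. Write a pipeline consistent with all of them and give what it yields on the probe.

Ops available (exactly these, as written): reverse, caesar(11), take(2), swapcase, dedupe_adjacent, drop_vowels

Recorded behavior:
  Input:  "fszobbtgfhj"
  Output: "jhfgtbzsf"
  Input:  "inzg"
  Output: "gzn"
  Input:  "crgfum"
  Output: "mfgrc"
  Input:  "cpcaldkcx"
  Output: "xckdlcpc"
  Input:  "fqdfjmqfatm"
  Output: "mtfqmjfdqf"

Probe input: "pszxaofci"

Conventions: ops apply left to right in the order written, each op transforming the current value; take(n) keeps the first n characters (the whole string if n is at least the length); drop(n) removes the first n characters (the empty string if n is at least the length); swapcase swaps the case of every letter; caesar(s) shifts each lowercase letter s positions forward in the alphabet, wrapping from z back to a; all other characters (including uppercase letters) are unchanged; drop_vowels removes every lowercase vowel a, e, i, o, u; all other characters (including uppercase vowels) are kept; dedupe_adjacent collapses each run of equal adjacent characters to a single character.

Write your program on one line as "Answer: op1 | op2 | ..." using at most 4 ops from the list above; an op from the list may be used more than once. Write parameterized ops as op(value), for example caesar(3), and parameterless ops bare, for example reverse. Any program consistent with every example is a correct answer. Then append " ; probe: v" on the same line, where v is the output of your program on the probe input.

dedupe_adjacent | reverse | drop_vowels ; probe: "cfxzsp"

Check, running the answer program on each example:
  "fszobbtgfhj" -> "fszobtgfhj" -> "jhfgtbozsf" -> "jhfgtbzsf"
  "inzg" -> "inzg" -> "gzni" -> "gzn"
  "crgfum" -> "crgfum" -> "mufgrc" -> "mfgrc"
  "cpcaldkcx" -> "cpcaldkcx" -> "xckdlacpc" -> "xckdlcpc"
  "fqdfjmqfatm" -> "fqdfjmqfatm" -> "mtafqmjfdqf" -> "mtfqmjfdqf"
  probe: "pszxaofci" -> "pszxaofci" -> "icfoaxzsp" -> "cfxzsp"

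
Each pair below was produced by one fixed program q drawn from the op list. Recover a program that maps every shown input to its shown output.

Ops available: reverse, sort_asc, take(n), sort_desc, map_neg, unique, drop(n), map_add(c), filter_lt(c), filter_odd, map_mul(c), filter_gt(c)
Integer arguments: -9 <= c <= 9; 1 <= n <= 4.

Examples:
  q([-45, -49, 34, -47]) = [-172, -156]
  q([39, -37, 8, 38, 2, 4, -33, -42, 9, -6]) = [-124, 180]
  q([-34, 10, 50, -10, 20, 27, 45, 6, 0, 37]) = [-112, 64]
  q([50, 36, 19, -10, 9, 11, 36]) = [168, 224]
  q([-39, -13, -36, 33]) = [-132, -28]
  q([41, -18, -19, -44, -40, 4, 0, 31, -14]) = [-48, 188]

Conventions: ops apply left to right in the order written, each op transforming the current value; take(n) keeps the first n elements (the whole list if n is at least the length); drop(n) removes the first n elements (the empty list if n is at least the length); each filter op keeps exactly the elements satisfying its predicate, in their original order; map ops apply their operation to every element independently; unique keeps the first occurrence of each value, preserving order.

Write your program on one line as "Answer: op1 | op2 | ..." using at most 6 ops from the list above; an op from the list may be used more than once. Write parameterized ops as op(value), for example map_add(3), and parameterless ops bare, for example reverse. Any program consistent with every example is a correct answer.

map_add(9) | map_add(-8) | map_add(5) | take(2) | map_mul(4) | sort_asc

Check, running the answer program on each example:
  [-45, -49, 34, -47] -> [-36, -40, 43, -38] -> [-44, -48, 35, -46] -> [-39, -43, 40, -41] -> [-39, -43] -> [-156, -172] -> [-172, -156]
  [39, -37, 8, 38, 2, 4, -33, -42, 9, -6] -> [48, -28, 17, 47, 11, 13, -24, -33, 18, 3] -> [40, -36, 9, 39, 3, 5, -32, -41, 10, -5] -> [45, -31, 14, 44, 8, 10, -27, -36, 15, 0] -> [45, -31] -> [180, -124] -> [-124, 180]
  [-34, 10, 50, -10, 20, 27, 45, 6, 0, 37] -> [-25, 19, 59, -1, 29, 36, 54, 15, 9, 46] -> [-33, 11, 51, -9, 21, 28, 46, 7, 1, 38] -> [-28, 16, 56, -4, 26, 33, 51, 12, 6, 43] -> [-28, 16] -> [-112, 64] -> [-112, 64]
  [50, 36, 19, -10, 9, 11, 36] -> [59, 45, 28, -1, 18, 20, 45] -> [51, 37, 20, -9, 10, 12, 37] -> [56, 42, 25, -4, 15, 17, 42] -> [56, 42] -> [224, 168] -> [168, 224]
  [-39, -13, -36, 33] -> [-30, -4, -27, 42] -> [-38, -12, -35, 34] -> [-33, -7, -30, 39] -> [-33, -7] -> [-132, -28] -> [-132, -28]
  [41, -18, -19, -44, -40, 4, 0, 31, -14] -> [50, -9, -10, -35, -31, 13, 9, 40, -5] -> [42, -17, -18, -43, -39, 5, 1, 32, -13] -> [47, -12, -13, -38, -34, 10, 6, 37, -8] -> [47, -12] -> [188, -48] -> [-48, 188]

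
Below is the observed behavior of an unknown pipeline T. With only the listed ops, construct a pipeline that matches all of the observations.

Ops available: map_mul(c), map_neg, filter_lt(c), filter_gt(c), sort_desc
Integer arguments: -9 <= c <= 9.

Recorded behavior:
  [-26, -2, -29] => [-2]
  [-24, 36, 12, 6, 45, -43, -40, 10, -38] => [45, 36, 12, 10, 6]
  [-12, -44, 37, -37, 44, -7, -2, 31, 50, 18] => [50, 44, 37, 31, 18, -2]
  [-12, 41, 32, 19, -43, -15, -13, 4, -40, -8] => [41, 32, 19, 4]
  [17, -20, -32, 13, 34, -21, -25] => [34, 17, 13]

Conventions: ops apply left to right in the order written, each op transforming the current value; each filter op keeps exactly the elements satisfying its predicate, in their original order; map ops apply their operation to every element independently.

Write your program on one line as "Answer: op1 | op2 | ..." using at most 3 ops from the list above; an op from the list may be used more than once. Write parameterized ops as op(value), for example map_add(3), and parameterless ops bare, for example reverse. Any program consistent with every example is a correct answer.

sort_desc | filter_gt(-6)

Check, running the answer program on each example:
  [-26, -2, -29] -> [-2, -26, -29] -> [-2]
  [-24, 36, 12, 6, 45, -43, -40, 10, -38] -> [45, 36, 12, 10, 6, -24, -38, -40, -43] -> [45, 36, 12, 10, 6]
  [-12, -44, 37, -37, 44, -7, -2, 31, 50, 18] -> [50, 44, 37, 31, 18, -2, -7, -12, -37, -44] -> [50, 44, 37, 31, 18, -2]
  [-12, 41, 32, 19, -43, -15, -13, 4, -40, -8] -> [41, 32, 19, 4, -8, -12, -13, -15, -40, -43] -> [41, 32, 19, 4]
  [17, -20, -32, 13, 34, -21, -25] -> [34, 17, 13, -20, -21, -25, -32] -> [34, 17, 13]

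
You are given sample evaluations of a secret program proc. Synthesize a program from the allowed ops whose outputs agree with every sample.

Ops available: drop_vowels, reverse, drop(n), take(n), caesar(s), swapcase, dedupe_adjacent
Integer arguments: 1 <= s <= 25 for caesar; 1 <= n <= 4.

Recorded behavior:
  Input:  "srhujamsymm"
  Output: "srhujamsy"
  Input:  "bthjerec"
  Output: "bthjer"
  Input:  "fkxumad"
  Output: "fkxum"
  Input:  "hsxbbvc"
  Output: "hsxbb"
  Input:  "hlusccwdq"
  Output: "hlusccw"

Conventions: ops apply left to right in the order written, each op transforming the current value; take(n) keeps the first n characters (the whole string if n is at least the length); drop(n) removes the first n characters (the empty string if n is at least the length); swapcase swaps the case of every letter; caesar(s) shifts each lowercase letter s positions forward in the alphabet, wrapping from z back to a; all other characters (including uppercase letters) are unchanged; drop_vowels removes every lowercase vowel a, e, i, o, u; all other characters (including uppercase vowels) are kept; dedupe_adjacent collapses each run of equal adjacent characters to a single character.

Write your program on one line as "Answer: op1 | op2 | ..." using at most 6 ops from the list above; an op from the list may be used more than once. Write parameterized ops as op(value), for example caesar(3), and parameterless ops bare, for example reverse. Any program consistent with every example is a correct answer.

reverse | caesar(14) | caesar(5) | drop(2) | reverse | caesar(7)

Check, running the answer program on each example:
  "srhujamsymm" -> "mmysmajuhrs" -> "aamgaoxivfg" -> "ffrlftcnakl" -> "rlftcnakl" -> "lkanctflr" -> "srhujamsy"
  "bthjerec" -> "cerejhtb" -> "qsfsxvhp" -> "vxkxcamu" -> "kxcamu" -> "umacxk" -> "bthjer"
  "fkxumad" -> "damuxkf" -> "roailyt" -> "wtfnqdy" -> "fnqdy" -> "ydqnf" -> "fkxum"
  "hsxbbvc" -> "cvbbxsh" -> "qjpplgv" -> "vouuqla" -> "uuqla" -> "alquu" -> "hsxbb"
  "hlusccwdq" -> "qdwccsulh" -> "erkqqgizv" -> "jwpvvlnea" -> "pvvlnea" -> "aenlvvp" -> "hlusccw"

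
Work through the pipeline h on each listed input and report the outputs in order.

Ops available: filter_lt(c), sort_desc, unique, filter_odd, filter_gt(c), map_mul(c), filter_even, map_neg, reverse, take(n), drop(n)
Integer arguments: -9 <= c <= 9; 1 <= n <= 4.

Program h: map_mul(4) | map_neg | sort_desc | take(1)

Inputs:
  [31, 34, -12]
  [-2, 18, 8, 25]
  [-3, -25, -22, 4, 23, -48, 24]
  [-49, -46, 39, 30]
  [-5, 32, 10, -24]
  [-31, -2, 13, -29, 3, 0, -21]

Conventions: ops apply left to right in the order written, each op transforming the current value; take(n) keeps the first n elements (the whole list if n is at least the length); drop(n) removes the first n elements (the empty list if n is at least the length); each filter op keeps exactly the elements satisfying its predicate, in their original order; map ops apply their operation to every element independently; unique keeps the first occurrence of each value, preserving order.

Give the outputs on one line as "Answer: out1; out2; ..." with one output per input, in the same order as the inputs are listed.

[48]; [8]; [192]; [196]; [96]; [124]

Execution, op by op:
  [31, 34, -12] -> [124, 136, -48] -> [-124, -136, 48] -> [48, -124, -136] -> [48]
  [-2, 18, 8, 25] -> [-8, 72, 32, 100] -> [8, -72, -32, -100] -> [8, -32, -72, -100] -> [8]
  [-3, -25, -22, 4, 23, -48, 24] -> [-12, -100, -88, 16, 92, -192, 96] -> [12, 100, 88, -16, -92, 192, -96] -> [192, 100, 88, 12, -16, -92, -96] -> [192]
  [-49, -46, 39, 30] -> [-196, -184, 156, 120] -> [196, 184, -156, -120] -> [196, 184, -120, -156] -> [196]
  [-5, 32, 10, -24] -> [-20, 128, 40, -96] -> [20, -128, -40, 96] -> [96, 20, -40, -128] -> [96]
  [-31, -2, 13, -29, 3, 0, -21] -> [-124, -8, 52, -116, 12, 0, -84] -> [124, 8, -52, 116, -12, 0, 84] -> [124, 116, 84, 8, 0, -12, -52] -> [124]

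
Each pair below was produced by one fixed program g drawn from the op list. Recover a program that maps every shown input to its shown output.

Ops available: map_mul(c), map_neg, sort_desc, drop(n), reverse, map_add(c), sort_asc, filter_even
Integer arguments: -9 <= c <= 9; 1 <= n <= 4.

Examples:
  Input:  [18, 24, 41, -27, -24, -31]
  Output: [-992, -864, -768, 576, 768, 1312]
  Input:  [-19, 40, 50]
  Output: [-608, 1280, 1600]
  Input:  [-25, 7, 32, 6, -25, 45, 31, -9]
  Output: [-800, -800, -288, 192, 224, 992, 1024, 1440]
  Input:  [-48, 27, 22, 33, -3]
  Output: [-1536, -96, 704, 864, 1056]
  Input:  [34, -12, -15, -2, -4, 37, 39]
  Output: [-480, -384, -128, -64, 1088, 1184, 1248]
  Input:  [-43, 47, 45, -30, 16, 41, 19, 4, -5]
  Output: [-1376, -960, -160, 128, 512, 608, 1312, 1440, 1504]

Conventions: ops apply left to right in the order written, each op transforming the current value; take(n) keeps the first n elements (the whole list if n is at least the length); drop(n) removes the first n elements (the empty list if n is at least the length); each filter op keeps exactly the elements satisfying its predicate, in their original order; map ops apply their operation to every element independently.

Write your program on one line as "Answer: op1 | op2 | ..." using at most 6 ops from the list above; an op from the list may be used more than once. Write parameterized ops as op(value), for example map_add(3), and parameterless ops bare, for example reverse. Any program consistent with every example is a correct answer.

map_mul(8) | map_neg | map_mul(-4) | reverse | sort_asc

Check, running the answer program on each example:
  [18, 24, 41, -27, -24, -31] -> [144, 192, 328, -216, -192, -248] -> [-144, -192, -328, 216, 192, 248] -> [576, 768, 1312, -864, -768, -992] -> [-992, -768, -864, 1312, 768, 576] -> [-992, -864, -768, 576, 768, 1312]
  [-19, 40, 50] -> [-152, 320, 400] -> [152, -320, -400] -> [-608, 1280, 1600] -> [1600, 1280, -608] -> [-608, 1280, 1600]
  [-25, 7, 32, 6, -25, 45, 31, -9] -> [-200, 56, 256, 48, -200, 360, 248, -72] -> [200, -56, -256, -48, 200, -360, -248, 72] -> [-800, 224, 1024, 192, -800, 1440, 992, -288] -> [-288, 992, 1440, -800, 192, 1024, 224, -800] -> [-800, -800, -288, 192, 224, 992, 1024, 1440]
  [-48, 27, 22, 33, -3] -> [-384, 216, 176, 264, -24] -> [384, -216, -176, -264, 24] -> [-1536, 864, 704, 1056, -96] -> [-96, 1056, 704, 864, -1536] -> [-1536, -96, 704, 864, 1056]
  [34, -12, -15, -2, -4, 37, 39] -> [272, -96, -120, -16, -32, 296, 312] -> [-272, 96, 120, 16, 32, -296, -312] -> [1088, -384, -480, -64, -128, 1184, 1248] -> [1248, 1184, -128, -64, -480, -384, 1088] -> [-480, -384, -128, -64, 1088, 1184, 1248]
  [-43, 47, 45, -30, 16, 41, 19, 4, -5] -> [-344, 376, 360, -240, 128, 328, 152, 32, -40] -> [344, -376, -360, 240, -128, -328, -152, -32, 40] -> [-1376, 1504, 1440, -960, 512, 1312, 608, 128, -160] -> [-160, 128, 608, 1312, 512, -960, 1440, 1504, -1376] -> [-1376, -960, -160, 128, 512, 608, 1312, 1440, 1504]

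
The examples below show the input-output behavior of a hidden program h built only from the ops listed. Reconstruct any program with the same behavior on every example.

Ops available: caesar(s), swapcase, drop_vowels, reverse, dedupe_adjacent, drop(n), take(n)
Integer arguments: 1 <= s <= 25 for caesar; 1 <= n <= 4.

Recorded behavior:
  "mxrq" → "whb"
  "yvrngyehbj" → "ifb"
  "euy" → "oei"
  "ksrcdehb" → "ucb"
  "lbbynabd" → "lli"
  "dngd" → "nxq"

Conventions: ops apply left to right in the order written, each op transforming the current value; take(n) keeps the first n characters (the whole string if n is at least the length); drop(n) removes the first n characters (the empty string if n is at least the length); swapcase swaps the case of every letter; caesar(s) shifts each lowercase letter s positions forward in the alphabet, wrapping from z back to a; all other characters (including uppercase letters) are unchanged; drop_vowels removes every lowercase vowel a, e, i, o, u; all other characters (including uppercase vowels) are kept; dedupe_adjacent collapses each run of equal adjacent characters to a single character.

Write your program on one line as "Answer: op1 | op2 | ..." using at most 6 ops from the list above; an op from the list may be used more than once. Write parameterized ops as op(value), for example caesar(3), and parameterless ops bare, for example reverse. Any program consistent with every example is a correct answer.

caesar(15) | drop_vowels | caesar(8) | caesar(13) | take(3)

Check, running the answer program on each example:
  "mxrq" -> "bmgf" -> "bmgf" -> "juon" -> "whba" -> "whb"
  "yvrngyehbj" -> "nkgcvntwqy" -> "nkgcvntwqy" -> "vsokdvbeyg" -> "ifbxqiorlt" -> "ifb"
  "euy" -> "tjn" -> "tjn" -> "brv" -> "oei" -> "oei"
  "ksrcdehb" -> "zhgrstwq" -> "zhgrstwq" -> "hpozabey" -> "ucbmnorl" -> "ucb"
  "lbbynabd" -> "aqqncpqs" -> "qqncpqs" -> "yyvkxya" -> "llixkln" -> "lli"
  "dngd" -> "scvs" -> "scvs" -> "akda" -> "nxqn" -> "nxq"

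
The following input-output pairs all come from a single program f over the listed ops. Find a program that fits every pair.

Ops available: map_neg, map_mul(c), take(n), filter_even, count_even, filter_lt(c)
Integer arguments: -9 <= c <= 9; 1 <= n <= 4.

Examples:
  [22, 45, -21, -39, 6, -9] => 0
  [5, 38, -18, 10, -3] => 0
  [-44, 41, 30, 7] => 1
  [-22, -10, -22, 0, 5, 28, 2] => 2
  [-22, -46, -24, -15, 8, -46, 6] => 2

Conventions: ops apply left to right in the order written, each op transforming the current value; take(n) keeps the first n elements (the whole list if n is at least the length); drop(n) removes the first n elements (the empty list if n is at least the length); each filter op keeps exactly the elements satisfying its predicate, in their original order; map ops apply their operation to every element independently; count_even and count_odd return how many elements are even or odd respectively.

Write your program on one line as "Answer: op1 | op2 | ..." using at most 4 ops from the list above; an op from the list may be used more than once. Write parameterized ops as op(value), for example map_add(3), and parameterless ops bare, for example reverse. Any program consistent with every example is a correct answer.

take(2) | filter_lt(-7) | count_even

Check, running the answer program on each example:
  [22, 45, -21, -39, 6, -9] -> [22, 45] -> [] -> 0
  [5, 38, -18, 10, -3] -> [5, 38] -> [] -> 0
  [-44, 41, 30, 7] -> [-44, 41] -> [-44] -> 1
  [-22, -10, -22, 0, 5, 28, 2] -> [-22, -10] -> [-22, -10] -> 2
  [-22, -46, -24, -15, 8, -46, 6] -> [-22, -46] -> [-22, -46] -> 2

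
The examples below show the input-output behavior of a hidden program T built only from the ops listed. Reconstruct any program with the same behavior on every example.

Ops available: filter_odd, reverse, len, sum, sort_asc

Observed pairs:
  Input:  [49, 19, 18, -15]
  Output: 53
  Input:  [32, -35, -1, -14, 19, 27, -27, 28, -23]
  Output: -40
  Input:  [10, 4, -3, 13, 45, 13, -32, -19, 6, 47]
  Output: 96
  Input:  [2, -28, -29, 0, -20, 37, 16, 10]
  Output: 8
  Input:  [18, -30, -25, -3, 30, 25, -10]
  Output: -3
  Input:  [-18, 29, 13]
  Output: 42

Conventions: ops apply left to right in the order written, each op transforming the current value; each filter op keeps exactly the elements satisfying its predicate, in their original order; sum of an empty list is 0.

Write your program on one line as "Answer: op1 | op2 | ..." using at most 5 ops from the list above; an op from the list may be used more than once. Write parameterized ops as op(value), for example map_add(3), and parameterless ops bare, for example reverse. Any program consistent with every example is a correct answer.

reverse | sort_asc | reverse | filter_odd | sum

Check, running the answer program on each example:
  [49, 19, 18, -15] -> [-15, 18, 19, 49] -> [-15, 18, 19, 49] -> [49, 19, 18, -15] -> [49, 19, -15] -> 53
  [32, -35, -1, -14, 19, 27, -27, 28, -23] -> [-23, 28, -27, 27, 19, -14, -1, -35, 32] -> [-35, -27, -23, -14, -1, 19, 27, 28, 32] -> [32, 28, 27, 19, -1, -14, -23, -27, -35] -> [27, 19, -1, -23, -27, -35] -> -40
  [10, 4, -3, 13, 45, 13, -32, -19, 6, 47] -> [47, 6, -19, -32, 13, 45, 13, -3, 4, 10] -> [-32, -19, -3, 4, 6, 10, 13, 13, 45, 47] -> [47, 45, 13, 13, 10, 6, 4, -3, -19, -32] -> [47, 45, 13, 13, -3, -19] -> 96
  [2, -28, -29, 0, -20, 37, 16, 10] -> [10, 16, 37, -20, 0, -29, -28, 2] -> [-29, -28, -20, 0, 2, 10, 16, 37] -> [37, 16, 10, 2, 0, -20, -28, -29] -> [37, -29] -> 8
  [18, -30, -25, -3, 30, 25, -10] -> [-10, 25, 30, -3, -25, -30, 18] -> [-30, -25, -10, -3, 18, 25, 30] -> [30, 25, 18, -3, -10, -25, -30] -> [25, -3, -25] -> -3
  [-18, 29, 13] -> [13, 29, -18] -> [-18, 13, 29] -> [29, 13, -18] -> [29, 13] -> 42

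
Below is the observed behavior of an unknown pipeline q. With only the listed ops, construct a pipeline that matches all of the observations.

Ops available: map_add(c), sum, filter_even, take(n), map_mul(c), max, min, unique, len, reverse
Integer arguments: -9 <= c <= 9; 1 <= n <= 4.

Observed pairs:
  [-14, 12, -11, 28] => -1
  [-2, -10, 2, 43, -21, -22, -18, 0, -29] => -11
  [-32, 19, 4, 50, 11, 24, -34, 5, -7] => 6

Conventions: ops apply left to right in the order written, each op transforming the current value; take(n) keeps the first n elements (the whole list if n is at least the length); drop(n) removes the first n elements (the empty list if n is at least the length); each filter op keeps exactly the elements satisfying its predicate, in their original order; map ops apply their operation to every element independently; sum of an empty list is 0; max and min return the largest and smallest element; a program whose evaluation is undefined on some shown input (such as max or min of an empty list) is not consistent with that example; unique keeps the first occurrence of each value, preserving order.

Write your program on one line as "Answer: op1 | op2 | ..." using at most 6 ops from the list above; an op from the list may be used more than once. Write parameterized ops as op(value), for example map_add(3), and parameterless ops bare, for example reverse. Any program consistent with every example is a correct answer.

reverse | map_add(-7) | reverse | take(3) | map_add(-6) | max

Check, running the answer program on each example:
  [-14, 12, -11, 28] -> [28, -11, 12, -14] -> [21, -18, 5, -21] -> [-21, 5, -18, 21] -> [-21, 5, -18] -> [-27, -1, -24] -> -1
  [-2, -10, 2, 43, -21, -22, -18, 0, -29] -> [-29, 0, -18, -22, -21, 43, 2, -10, -2] -> [-36, -7, -25, -29, -28, 36, -5, -17, -9] -> [-9, -17, -5, 36, -28, -29, -25, -7, -36] -> [-9, -17, -5] -> [-15, -23, -11] -> -11
  [-32, 19, 4, 50, 11, 24, -34, 5, -7] -> [-7, 5, -34, 24, 11, 50, 4, 19, -32] -> [-14, -2, -41, 17, 4, 43, -3, 12, -39] -> [-39, 12, -3, 43, 4, 17, -41, -2, -14] -> [-39, 12, -3] -> [-45, 6, -9] -> 6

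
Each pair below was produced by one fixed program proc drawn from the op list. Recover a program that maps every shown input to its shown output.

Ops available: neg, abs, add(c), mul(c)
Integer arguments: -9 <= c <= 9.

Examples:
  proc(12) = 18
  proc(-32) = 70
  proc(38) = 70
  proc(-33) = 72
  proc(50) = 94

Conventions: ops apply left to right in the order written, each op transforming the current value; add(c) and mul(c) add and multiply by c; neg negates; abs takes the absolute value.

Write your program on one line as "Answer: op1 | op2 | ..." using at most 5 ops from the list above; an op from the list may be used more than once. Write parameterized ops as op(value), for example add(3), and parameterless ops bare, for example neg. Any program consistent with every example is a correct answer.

neg | mul(2) | add(6) | abs

Check, running the answer program on each example:
  12 -> -12 -> -24 -> -18 -> 18
  -32 -> 32 -> 64 -> 70 -> 70
  38 -> -38 -> -76 -> -70 -> 70
  -33 -> 33 -> 66 -> 72 -> 72
  50 -> -50 -> -100 -> -94 -> 94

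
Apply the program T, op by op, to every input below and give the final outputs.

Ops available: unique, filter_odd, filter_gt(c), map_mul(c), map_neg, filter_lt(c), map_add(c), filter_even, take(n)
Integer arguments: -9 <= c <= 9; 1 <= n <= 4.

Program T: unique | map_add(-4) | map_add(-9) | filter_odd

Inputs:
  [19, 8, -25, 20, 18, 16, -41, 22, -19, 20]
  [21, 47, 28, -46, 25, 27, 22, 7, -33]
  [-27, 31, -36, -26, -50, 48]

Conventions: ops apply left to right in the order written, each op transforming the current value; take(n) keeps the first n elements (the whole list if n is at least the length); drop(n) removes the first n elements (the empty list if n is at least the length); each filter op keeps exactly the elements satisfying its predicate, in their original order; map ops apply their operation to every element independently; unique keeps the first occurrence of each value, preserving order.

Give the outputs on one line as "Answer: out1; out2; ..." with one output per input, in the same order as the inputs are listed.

Execution, op by op:
  [19, 8, -25, 20, 18, 16, -41, 22, -19, 20] -> [19, 8, -25, 20, 18, 16, -41, 22, -19] -> [15, 4, -29, 16, 14, 12, -45, 18, -23] -> [6, -5, -38, 7, 5, 3, -54, 9, -32] -> [-5, 7, 5, 3, 9]
  [21, 47, 28, -46, 25, 27, 22, 7, -33] -> [21, 47, 28, -46, 25, 27, 22, 7, -33] -> [17, 43, 24, -50, 21, 23, 18, 3, -37] -> [8, 34, 15, -59, 12, 14, 9, -6, -46] -> [15, -59, 9]
  [-27, 31, -36, -26, -50, 48] -> [-27, 31, -36, -26, -50, 48] -> [-31, 27, -40, -30, -54, 44] -> [-40, 18, -49, -39, -63, 35] -> [-49, -39, -63, 35]

[-5, 7, 5, 3, 9]; [15, -59, 9]; [-49, -39, -63, 35]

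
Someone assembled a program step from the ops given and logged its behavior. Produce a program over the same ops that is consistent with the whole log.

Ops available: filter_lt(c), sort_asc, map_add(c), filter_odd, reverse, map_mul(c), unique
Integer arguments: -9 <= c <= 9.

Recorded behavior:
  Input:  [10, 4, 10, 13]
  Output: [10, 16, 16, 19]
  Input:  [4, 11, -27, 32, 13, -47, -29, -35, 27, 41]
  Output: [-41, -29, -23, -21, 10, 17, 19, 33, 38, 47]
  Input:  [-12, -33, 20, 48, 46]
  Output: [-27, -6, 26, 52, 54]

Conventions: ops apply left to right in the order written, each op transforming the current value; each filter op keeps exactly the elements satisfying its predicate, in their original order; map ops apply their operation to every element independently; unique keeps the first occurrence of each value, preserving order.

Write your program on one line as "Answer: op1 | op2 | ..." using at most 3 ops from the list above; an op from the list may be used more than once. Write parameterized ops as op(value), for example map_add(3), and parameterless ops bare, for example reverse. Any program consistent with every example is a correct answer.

map_add(6) | sort_asc

Check, running the answer program on each example:
  [10, 4, 10, 13] -> [16, 10, 16, 19] -> [10, 16, 16, 19]
  [4, 11, -27, 32, 13, -47, -29, -35, 27, 41] -> [10, 17, -21, 38, 19, -41, -23, -29, 33, 47] -> [-41, -29, -23, -21, 10, 17, 19, 33, 38, 47]
  [-12, -33, 20, 48, 46] -> [-6, -27, 26, 54, 52] -> [-27, -6, 26, 52, 54]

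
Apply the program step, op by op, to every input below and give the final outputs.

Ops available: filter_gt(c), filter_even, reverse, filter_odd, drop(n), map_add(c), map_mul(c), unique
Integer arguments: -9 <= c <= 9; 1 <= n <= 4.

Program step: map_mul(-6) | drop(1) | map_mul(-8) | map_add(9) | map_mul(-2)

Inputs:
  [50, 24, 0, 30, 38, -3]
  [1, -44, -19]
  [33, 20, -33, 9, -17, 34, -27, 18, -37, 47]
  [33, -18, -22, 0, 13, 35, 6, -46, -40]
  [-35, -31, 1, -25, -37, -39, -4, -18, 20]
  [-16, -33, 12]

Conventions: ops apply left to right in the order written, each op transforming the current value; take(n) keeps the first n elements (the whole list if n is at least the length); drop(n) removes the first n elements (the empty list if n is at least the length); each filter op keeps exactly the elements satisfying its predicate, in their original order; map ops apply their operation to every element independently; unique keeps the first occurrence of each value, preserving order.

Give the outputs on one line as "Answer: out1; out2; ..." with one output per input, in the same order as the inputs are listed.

Execution, op by op:
  [50, 24, 0, 30, 38, -3] -> [-300, -144, 0, -180, -228, 18] -> [-144, 0, -180, -228, 18] -> [1152, 0, 1440, 1824, -144] -> [1161, 9, 1449, 1833, -135] -> [-2322, -18, -2898, -3666, 270]
  [1, -44, -19] -> [-6, 264, 114] -> [264, 114] -> [-2112, -912] -> [-2103, -903] -> [4206, 1806]
  [33, 20, -33, 9, -17, 34, -27, 18, -37, 47] -> [-198, -120, 198, -54, 102, -204, 162, -108, 222, -282] -> [-120, 198, -54, 102, -204, 162, -108, 222, -282] -> [960, -1584, 432, -816, 1632, -1296, 864, -1776, 2256] -> [969, -1575, 441, -807, 1641, -1287, 873, -1767, 2265] -> [-1938, 3150, -882, 1614, -3282, 2574, -1746, 3534, -4530]
  [33, -18, -22, 0, 13, 35, 6, -46, -40] -> [-198, 108, 132, 0, -78, -210, -36, 276, 240] -> [108, 132, 0, -78, -210, -36, 276, 240] -> [-864, -1056, 0, 624, 1680, 288, -2208, -1920] -> [-855, -1047, 9, 633, 1689, 297, -2199, -1911] -> [1710, 2094, -18, -1266, -3378, -594, 4398, 3822]
  [-35, -31, 1, -25, -37, -39, -4, -18, 20] -> [210, 186, -6, 150, 222, 234, 24, 108, -120] -> [186, -6, 150, 222, 234, 24, 108, -120] -> [-1488, 48, -1200, -1776, -1872, -192, -864, 960] -> [-1479, 57, -1191, -1767, -1863, -183, -855, 969] -> [2958, -114, 2382, 3534, 3726, 366, 1710, -1938]
  [-16, -33, 12] -> [96, 198, -72] -> [198, -72] -> [-1584, 576] -> [-1575, 585] -> [3150, -1170]

[-2322, -18, -2898, -3666, 270]; [4206, 1806]; [-1938, 3150, -882, 1614, -3282, 2574, -1746, 3534, -4530]; [1710, 2094, -18, -1266, -3378, -594, 4398, 3822]; [2958, -114, 2382, 3534, 3726, 366, 1710, -1938]; [3150, -1170]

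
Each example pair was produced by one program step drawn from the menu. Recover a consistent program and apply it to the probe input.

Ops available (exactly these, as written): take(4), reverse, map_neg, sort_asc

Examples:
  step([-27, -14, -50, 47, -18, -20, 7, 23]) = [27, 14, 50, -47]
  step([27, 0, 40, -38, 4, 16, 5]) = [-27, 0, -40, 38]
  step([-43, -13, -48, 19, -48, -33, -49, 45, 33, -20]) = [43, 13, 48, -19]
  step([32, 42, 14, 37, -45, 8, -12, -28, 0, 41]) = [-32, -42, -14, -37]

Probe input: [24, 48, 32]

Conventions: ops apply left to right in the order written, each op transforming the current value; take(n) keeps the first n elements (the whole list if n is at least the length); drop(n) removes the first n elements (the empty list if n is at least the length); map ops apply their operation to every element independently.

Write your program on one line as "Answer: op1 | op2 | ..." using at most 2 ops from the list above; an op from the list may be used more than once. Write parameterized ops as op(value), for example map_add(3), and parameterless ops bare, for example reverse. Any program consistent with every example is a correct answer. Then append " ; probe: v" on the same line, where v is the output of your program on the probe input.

take(4) | map_neg ; probe: [-24, -48, -32]

Check, running the answer program on each example:
  [-27, -14, -50, 47, -18, -20, 7, 23] -> [-27, -14, -50, 47] -> [27, 14, 50, -47]
  [27, 0, 40, -38, 4, 16, 5] -> [27, 0, 40, -38] -> [-27, 0, -40, 38]
  [-43, -13, -48, 19, -48, -33, -49, 45, 33, -20] -> [-43, -13, -48, 19] -> [43, 13, 48, -19]
  [32, 42, 14, 37, -45, 8, -12, -28, 0, 41] -> [32, 42, 14, 37] -> [-32, -42, -14, -37]
  probe: [24, 48, 32] -> [24, 48, 32] -> [-24, -48, -32]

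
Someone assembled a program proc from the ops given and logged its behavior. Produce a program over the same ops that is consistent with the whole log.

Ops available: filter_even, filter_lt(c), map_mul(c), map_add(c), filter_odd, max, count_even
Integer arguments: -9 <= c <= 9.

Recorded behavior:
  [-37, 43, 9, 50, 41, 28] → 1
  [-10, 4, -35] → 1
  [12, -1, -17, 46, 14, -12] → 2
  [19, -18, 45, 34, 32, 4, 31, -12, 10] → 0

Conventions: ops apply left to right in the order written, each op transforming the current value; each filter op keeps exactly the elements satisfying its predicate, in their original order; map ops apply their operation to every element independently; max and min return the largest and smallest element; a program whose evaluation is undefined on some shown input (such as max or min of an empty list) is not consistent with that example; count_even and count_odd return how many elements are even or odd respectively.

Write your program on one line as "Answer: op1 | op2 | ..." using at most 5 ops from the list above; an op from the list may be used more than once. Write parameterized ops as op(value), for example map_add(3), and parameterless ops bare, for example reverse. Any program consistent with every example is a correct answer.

filter_lt(3) | map_add(-9) | filter_even | count_even

Check, running the answer program on each example:
  [-37, 43, 9, 50, 41, 28] -> [-37] -> [-46] -> [-46] -> 1
  [-10, 4, -35] -> [-10, -35] -> [-19, -44] -> [-44] -> 1
  [12, -1, -17, 46, 14, -12] -> [-1, -17, -12] -> [-10, -26, -21] -> [-10, -26] -> 2
  [19, -18, 45, 34, 32, 4, 31, -12, 10] -> [-18, -12] -> [-27, -21] -> [] -> 0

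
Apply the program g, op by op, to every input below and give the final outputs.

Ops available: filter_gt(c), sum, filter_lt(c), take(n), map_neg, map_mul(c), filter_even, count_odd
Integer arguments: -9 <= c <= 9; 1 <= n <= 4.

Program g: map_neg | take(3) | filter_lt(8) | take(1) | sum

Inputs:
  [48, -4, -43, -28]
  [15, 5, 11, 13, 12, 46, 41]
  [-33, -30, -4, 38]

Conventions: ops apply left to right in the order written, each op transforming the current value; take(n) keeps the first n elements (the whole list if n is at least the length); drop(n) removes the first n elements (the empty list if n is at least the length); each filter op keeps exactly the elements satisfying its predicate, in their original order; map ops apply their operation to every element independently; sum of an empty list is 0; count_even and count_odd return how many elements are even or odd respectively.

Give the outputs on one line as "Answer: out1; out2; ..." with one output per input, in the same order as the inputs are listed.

Execution, op by op:
  [48, -4, -43, -28] -> [-48, 4, 43, 28] -> [-48, 4, 43] -> [-48, 4] -> [-48] -> -48
  [15, 5, 11, 13, 12, 46, 41] -> [-15, -5, -11, -13, -12, -46, -41] -> [-15, -5, -11] -> [-15, -5, -11] -> [-15] -> -15
  [-33, -30, -4, 38] -> [33, 30, 4, -38] -> [33, 30, 4] -> [4] -> [4] -> 4

-48; -15; 4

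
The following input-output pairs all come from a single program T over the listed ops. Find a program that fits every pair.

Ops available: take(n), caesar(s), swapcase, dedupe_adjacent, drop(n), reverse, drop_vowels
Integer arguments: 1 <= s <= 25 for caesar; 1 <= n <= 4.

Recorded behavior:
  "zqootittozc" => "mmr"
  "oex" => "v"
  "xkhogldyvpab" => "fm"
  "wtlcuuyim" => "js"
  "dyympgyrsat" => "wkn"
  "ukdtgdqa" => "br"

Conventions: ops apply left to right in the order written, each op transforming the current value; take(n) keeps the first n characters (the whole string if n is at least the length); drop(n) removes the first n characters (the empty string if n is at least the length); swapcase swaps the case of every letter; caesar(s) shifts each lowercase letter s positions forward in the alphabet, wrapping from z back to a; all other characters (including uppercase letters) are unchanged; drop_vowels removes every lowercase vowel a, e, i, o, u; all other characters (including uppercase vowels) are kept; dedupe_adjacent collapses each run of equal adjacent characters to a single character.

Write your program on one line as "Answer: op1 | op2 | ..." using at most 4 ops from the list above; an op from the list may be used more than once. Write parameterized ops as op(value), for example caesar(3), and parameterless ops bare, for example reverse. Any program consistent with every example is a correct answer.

drop(2) | take(3) | caesar(24) | drop_vowels

Check, running the answer program on each example:
  "zqootittozc" -> "ootittozc" -> "oot" -> "mmr" -> "mmr"
  "oex" -> "x" -> "x" -> "v" -> "v"
  "xkhogldyvpab" -> "hogldyvpab" -> "hog" -> "fme" -> "fm"
  "wtlcuuyim" -> "lcuuyim" -> "lcu" -> "jas" -> "js"
  "dyympgyrsat" -> "ympgyrsat" -> "ymp" -> "wkn" -> "wkn"
  "ukdtgdqa" -> "dtgdqa" -> "dtg" -> "bre" -> "br"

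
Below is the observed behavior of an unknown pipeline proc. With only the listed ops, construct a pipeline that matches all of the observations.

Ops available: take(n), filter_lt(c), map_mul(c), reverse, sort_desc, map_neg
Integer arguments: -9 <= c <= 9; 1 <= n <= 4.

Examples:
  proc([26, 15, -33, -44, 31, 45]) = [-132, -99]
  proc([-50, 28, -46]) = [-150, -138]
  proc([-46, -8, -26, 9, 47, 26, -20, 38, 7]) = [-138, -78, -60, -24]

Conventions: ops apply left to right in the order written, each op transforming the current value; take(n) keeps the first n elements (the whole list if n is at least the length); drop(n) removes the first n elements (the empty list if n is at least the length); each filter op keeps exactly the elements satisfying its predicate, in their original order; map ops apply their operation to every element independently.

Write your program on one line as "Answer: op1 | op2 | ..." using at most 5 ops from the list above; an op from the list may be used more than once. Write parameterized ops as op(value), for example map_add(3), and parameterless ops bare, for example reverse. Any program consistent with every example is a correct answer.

sort_desc | map_mul(3) | filter_lt(4) | reverse

Check, running the answer program on each example:
  [26, 15, -33, -44, 31, 45] -> [45, 31, 26, 15, -33, -44] -> [135, 93, 78, 45, -99, -132] -> [-99, -132] -> [-132, -99]
  [-50, 28, -46] -> [28, -46, -50] -> [84, -138, -150] -> [-138, -150] -> [-150, -138]
  [-46, -8, -26, 9, 47, 26, -20, 38, 7] -> [47, 38, 26, 9, 7, -8, -20, -26, -46] -> [141, 114, 78, 27, 21, -24, -60, -78, -138] -> [-24, -60, -78, -138] -> [-138, -78, -60, -24]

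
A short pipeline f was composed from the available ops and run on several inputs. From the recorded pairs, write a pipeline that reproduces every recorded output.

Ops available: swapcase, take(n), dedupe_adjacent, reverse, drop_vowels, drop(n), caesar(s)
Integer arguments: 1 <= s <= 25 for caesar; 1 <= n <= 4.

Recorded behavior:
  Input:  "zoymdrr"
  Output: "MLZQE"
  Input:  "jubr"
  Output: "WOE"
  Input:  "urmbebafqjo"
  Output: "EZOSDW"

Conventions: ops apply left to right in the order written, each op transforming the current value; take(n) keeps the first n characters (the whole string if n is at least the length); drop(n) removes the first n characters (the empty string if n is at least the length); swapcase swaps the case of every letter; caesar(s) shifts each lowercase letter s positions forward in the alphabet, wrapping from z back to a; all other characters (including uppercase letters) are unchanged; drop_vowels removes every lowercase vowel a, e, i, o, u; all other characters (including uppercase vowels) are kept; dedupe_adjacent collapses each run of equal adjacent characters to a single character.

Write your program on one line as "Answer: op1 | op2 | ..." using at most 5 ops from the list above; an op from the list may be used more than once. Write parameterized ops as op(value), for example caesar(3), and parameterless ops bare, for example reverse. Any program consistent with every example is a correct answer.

drop_vowels | dedupe_adjacent | caesar(13) | swapcase

Check, running the answer program on each example:
  "zoymdrr" -> "zymdrr" -> "zymdr" -> "mlzqe" -> "MLZQE"
  "jubr" -> "jbr" -> "jbr" -> "woe" -> "WOE"
  "urmbebafqjo" -> "rmbbfqj" -> "rmbfqj" -> "ezosdw" -> "EZOSDW"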